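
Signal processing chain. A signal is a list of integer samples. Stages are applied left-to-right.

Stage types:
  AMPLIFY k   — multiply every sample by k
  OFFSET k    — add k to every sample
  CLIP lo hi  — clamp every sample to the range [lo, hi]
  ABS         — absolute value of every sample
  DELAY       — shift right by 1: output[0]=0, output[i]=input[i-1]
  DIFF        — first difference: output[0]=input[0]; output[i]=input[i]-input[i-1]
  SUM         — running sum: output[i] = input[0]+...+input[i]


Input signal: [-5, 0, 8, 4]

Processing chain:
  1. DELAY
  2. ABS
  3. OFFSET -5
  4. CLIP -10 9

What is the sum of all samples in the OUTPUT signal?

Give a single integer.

Answer: -7

Derivation:
Input: [-5, 0, 8, 4]
Stage 1 (DELAY): [0, -5, 0, 8] = [0, -5, 0, 8] -> [0, -5, 0, 8]
Stage 2 (ABS): |0|=0, |-5|=5, |0|=0, |8|=8 -> [0, 5, 0, 8]
Stage 3 (OFFSET -5): 0+-5=-5, 5+-5=0, 0+-5=-5, 8+-5=3 -> [-5, 0, -5, 3]
Stage 4 (CLIP -10 9): clip(-5,-10,9)=-5, clip(0,-10,9)=0, clip(-5,-10,9)=-5, clip(3,-10,9)=3 -> [-5, 0, -5, 3]
Output sum: -7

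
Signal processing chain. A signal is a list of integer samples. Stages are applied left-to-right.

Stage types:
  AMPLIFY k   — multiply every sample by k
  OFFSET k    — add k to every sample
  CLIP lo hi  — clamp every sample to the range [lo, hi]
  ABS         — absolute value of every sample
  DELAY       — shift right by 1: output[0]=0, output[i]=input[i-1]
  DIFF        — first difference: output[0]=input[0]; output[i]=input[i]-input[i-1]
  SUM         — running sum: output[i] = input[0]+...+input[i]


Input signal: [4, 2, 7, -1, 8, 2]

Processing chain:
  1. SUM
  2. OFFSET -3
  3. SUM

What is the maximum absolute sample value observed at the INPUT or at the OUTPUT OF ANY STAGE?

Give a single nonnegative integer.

Input: [4, 2, 7, -1, 8, 2] (max |s|=8)
Stage 1 (SUM): sum[0..0]=4, sum[0..1]=6, sum[0..2]=13, sum[0..3]=12, sum[0..4]=20, sum[0..5]=22 -> [4, 6, 13, 12, 20, 22] (max |s|=22)
Stage 2 (OFFSET -3): 4+-3=1, 6+-3=3, 13+-3=10, 12+-3=9, 20+-3=17, 22+-3=19 -> [1, 3, 10, 9, 17, 19] (max |s|=19)
Stage 3 (SUM): sum[0..0]=1, sum[0..1]=4, sum[0..2]=14, sum[0..3]=23, sum[0..4]=40, sum[0..5]=59 -> [1, 4, 14, 23, 40, 59] (max |s|=59)
Overall max amplitude: 59

Answer: 59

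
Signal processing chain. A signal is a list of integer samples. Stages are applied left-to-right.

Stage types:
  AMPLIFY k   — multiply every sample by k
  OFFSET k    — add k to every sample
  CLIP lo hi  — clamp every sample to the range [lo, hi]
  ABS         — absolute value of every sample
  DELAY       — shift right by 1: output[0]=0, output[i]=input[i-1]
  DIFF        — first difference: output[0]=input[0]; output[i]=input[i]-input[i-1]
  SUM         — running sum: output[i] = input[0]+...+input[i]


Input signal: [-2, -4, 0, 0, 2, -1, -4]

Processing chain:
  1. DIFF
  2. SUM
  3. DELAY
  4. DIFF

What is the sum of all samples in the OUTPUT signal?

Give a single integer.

Answer: -1

Derivation:
Input: [-2, -4, 0, 0, 2, -1, -4]
Stage 1 (DIFF): s[0]=-2, -4--2=-2, 0--4=4, 0-0=0, 2-0=2, -1-2=-3, -4--1=-3 -> [-2, -2, 4, 0, 2, -3, -3]
Stage 2 (SUM): sum[0..0]=-2, sum[0..1]=-4, sum[0..2]=0, sum[0..3]=0, sum[0..4]=2, sum[0..5]=-1, sum[0..6]=-4 -> [-2, -4, 0, 0, 2, -1, -4]
Stage 3 (DELAY): [0, -2, -4, 0, 0, 2, -1] = [0, -2, -4, 0, 0, 2, -1] -> [0, -2, -4, 0, 0, 2, -1]
Stage 4 (DIFF): s[0]=0, -2-0=-2, -4--2=-2, 0--4=4, 0-0=0, 2-0=2, -1-2=-3 -> [0, -2, -2, 4, 0, 2, -3]
Output sum: -1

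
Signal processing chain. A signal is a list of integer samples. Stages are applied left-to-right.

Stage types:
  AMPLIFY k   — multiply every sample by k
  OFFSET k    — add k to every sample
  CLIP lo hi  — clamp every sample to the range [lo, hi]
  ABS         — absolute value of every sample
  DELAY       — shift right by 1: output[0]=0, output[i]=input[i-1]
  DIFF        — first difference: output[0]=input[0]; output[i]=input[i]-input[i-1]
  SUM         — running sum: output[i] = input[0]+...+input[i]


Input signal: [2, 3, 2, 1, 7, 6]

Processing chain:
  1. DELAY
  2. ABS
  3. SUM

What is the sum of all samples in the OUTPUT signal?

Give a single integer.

Input: [2, 3, 2, 1, 7, 6]
Stage 1 (DELAY): [0, 2, 3, 2, 1, 7] = [0, 2, 3, 2, 1, 7] -> [0, 2, 3, 2, 1, 7]
Stage 2 (ABS): |0|=0, |2|=2, |3|=3, |2|=2, |1|=1, |7|=7 -> [0, 2, 3, 2, 1, 7]
Stage 3 (SUM): sum[0..0]=0, sum[0..1]=2, sum[0..2]=5, sum[0..3]=7, sum[0..4]=8, sum[0..5]=15 -> [0, 2, 5, 7, 8, 15]
Output sum: 37

Answer: 37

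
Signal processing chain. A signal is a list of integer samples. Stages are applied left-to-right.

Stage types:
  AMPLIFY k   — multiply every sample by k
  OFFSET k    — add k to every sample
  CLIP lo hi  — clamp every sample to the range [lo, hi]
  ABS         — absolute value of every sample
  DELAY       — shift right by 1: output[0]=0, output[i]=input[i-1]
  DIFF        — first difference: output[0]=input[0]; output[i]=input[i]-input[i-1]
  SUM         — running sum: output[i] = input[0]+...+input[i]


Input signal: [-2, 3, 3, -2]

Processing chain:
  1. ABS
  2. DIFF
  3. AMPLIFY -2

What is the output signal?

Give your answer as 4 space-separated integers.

Answer: -4 -2 0 2

Derivation:
Input: [-2, 3, 3, -2]
Stage 1 (ABS): |-2|=2, |3|=3, |3|=3, |-2|=2 -> [2, 3, 3, 2]
Stage 2 (DIFF): s[0]=2, 3-2=1, 3-3=0, 2-3=-1 -> [2, 1, 0, -1]
Stage 3 (AMPLIFY -2): 2*-2=-4, 1*-2=-2, 0*-2=0, -1*-2=2 -> [-4, -2, 0, 2]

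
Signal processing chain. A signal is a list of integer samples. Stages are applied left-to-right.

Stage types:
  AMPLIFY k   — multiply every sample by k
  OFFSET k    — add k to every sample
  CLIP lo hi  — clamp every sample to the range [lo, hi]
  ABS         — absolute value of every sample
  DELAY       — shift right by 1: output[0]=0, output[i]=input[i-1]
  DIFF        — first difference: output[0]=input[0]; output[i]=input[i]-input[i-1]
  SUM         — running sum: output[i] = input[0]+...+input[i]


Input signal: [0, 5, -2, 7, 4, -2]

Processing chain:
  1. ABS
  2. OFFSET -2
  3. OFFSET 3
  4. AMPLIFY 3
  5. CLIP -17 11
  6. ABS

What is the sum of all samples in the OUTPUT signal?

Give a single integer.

Input: [0, 5, -2, 7, 4, -2]
Stage 1 (ABS): |0|=0, |5|=5, |-2|=2, |7|=7, |4|=4, |-2|=2 -> [0, 5, 2, 7, 4, 2]
Stage 2 (OFFSET -2): 0+-2=-2, 5+-2=3, 2+-2=0, 7+-2=5, 4+-2=2, 2+-2=0 -> [-2, 3, 0, 5, 2, 0]
Stage 3 (OFFSET 3): -2+3=1, 3+3=6, 0+3=3, 5+3=8, 2+3=5, 0+3=3 -> [1, 6, 3, 8, 5, 3]
Stage 4 (AMPLIFY 3): 1*3=3, 6*3=18, 3*3=9, 8*3=24, 5*3=15, 3*3=9 -> [3, 18, 9, 24, 15, 9]
Stage 5 (CLIP -17 11): clip(3,-17,11)=3, clip(18,-17,11)=11, clip(9,-17,11)=9, clip(24,-17,11)=11, clip(15,-17,11)=11, clip(9,-17,11)=9 -> [3, 11, 9, 11, 11, 9]
Stage 6 (ABS): |3|=3, |11|=11, |9|=9, |11|=11, |11|=11, |9|=9 -> [3, 11, 9, 11, 11, 9]
Output sum: 54

Answer: 54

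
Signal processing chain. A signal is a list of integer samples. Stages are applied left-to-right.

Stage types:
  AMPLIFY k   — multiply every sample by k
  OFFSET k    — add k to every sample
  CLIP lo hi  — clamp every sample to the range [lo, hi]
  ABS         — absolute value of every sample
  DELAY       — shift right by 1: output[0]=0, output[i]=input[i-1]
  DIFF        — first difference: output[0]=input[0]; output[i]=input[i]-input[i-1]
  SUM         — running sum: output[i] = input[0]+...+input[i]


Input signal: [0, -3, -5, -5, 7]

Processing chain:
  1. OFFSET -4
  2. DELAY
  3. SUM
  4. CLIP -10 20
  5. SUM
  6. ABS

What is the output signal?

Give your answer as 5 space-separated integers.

Input: [0, -3, -5, -5, 7]
Stage 1 (OFFSET -4): 0+-4=-4, -3+-4=-7, -5+-4=-9, -5+-4=-9, 7+-4=3 -> [-4, -7, -9, -9, 3]
Stage 2 (DELAY): [0, -4, -7, -9, -9] = [0, -4, -7, -9, -9] -> [0, -4, -7, -9, -9]
Stage 3 (SUM): sum[0..0]=0, sum[0..1]=-4, sum[0..2]=-11, sum[0..3]=-20, sum[0..4]=-29 -> [0, -4, -11, -20, -29]
Stage 4 (CLIP -10 20): clip(0,-10,20)=0, clip(-4,-10,20)=-4, clip(-11,-10,20)=-10, clip(-20,-10,20)=-10, clip(-29,-10,20)=-10 -> [0, -4, -10, -10, -10]
Stage 5 (SUM): sum[0..0]=0, sum[0..1]=-4, sum[0..2]=-14, sum[0..3]=-24, sum[0..4]=-34 -> [0, -4, -14, -24, -34]
Stage 6 (ABS): |0|=0, |-4|=4, |-14|=14, |-24|=24, |-34|=34 -> [0, 4, 14, 24, 34]

Answer: 0 4 14 24 34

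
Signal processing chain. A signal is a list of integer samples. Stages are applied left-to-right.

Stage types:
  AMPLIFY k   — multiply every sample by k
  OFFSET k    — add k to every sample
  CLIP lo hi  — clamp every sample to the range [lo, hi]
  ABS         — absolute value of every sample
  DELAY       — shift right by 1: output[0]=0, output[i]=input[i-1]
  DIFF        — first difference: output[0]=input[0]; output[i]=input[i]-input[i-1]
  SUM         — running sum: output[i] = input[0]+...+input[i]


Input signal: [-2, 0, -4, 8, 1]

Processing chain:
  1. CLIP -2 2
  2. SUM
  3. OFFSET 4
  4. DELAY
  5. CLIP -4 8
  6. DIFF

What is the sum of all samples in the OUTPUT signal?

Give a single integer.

Input: [-2, 0, -4, 8, 1]
Stage 1 (CLIP -2 2): clip(-2,-2,2)=-2, clip(0,-2,2)=0, clip(-4,-2,2)=-2, clip(8,-2,2)=2, clip(1,-2,2)=1 -> [-2, 0, -2, 2, 1]
Stage 2 (SUM): sum[0..0]=-2, sum[0..1]=-2, sum[0..2]=-4, sum[0..3]=-2, sum[0..4]=-1 -> [-2, -2, -4, -2, -1]
Stage 3 (OFFSET 4): -2+4=2, -2+4=2, -4+4=0, -2+4=2, -1+4=3 -> [2, 2, 0, 2, 3]
Stage 4 (DELAY): [0, 2, 2, 0, 2] = [0, 2, 2, 0, 2] -> [0, 2, 2, 0, 2]
Stage 5 (CLIP -4 8): clip(0,-4,8)=0, clip(2,-4,8)=2, clip(2,-4,8)=2, clip(0,-4,8)=0, clip(2,-4,8)=2 -> [0, 2, 2, 0, 2]
Stage 6 (DIFF): s[0]=0, 2-0=2, 2-2=0, 0-2=-2, 2-0=2 -> [0, 2, 0, -2, 2]
Output sum: 2

Answer: 2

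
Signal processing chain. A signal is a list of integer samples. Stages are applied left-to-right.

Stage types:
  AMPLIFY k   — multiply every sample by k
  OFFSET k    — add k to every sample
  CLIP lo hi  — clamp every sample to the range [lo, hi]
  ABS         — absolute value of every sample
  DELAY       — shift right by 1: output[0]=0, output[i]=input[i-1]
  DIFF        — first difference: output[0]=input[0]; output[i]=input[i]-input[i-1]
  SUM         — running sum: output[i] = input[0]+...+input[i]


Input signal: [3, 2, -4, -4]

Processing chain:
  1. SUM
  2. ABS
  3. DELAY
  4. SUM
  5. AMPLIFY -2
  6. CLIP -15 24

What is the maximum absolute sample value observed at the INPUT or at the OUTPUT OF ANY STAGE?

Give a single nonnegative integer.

Input: [3, 2, -4, -4] (max |s|=4)
Stage 1 (SUM): sum[0..0]=3, sum[0..1]=5, sum[0..2]=1, sum[0..3]=-3 -> [3, 5, 1, -3] (max |s|=5)
Stage 2 (ABS): |3|=3, |5|=5, |1|=1, |-3|=3 -> [3, 5, 1, 3] (max |s|=5)
Stage 3 (DELAY): [0, 3, 5, 1] = [0, 3, 5, 1] -> [0, 3, 5, 1] (max |s|=5)
Stage 4 (SUM): sum[0..0]=0, sum[0..1]=3, sum[0..2]=8, sum[0..3]=9 -> [0, 3, 8, 9] (max |s|=9)
Stage 5 (AMPLIFY -2): 0*-2=0, 3*-2=-6, 8*-2=-16, 9*-2=-18 -> [0, -6, -16, -18] (max |s|=18)
Stage 6 (CLIP -15 24): clip(0,-15,24)=0, clip(-6,-15,24)=-6, clip(-16,-15,24)=-15, clip(-18,-15,24)=-15 -> [0, -6, -15, -15] (max |s|=15)
Overall max amplitude: 18

Answer: 18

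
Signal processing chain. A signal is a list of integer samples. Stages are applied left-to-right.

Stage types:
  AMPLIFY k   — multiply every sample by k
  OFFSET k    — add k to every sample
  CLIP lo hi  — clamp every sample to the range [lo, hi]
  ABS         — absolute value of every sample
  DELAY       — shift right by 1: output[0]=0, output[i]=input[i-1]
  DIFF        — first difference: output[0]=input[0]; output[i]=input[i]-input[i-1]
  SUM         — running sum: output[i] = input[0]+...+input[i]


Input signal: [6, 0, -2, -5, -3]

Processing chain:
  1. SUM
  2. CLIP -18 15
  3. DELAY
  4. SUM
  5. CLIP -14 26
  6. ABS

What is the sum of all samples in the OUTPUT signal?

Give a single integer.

Input: [6, 0, -2, -5, -3]
Stage 1 (SUM): sum[0..0]=6, sum[0..1]=6, sum[0..2]=4, sum[0..3]=-1, sum[0..4]=-4 -> [6, 6, 4, -1, -4]
Stage 2 (CLIP -18 15): clip(6,-18,15)=6, clip(6,-18,15)=6, clip(4,-18,15)=4, clip(-1,-18,15)=-1, clip(-4,-18,15)=-4 -> [6, 6, 4, -1, -4]
Stage 3 (DELAY): [0, 6, 6, 4, -1] = [0, 6, 6, 4, -1] -> [0, 6, 6, 4, -1]
Stage 4 (SUM): sum[0..0]=0, sum[0..1]=6, sum[0..2]=12, sum[0..3]=16, sum[0..4]=15 -> [0, 6, 12, 16, 15]
Stage 5 (CLIP -14 26): clip(0,-14,26)=0, clip(6,-14,26)=6, clip(12,-14,26)=12, clip(16,-14,26)=16, clip(15,-14,26)=15 -> [0, 6, 12, 16, 15]
Stage 6 (ABS): |0|=0, |6|=6, |12|=12, |16|=16, |15|=15 -> [0, 6, 12, 16, 15]
Output sum: 49

Answer: 49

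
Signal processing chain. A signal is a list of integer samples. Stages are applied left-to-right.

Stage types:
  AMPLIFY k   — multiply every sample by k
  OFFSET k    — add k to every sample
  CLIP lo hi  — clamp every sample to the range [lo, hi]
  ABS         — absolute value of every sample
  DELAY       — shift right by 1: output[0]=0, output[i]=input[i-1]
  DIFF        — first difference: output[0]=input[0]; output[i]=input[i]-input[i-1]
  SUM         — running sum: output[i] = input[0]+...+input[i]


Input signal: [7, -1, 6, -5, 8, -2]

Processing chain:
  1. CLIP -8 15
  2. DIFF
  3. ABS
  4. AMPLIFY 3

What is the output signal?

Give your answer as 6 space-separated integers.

Answer: 21 24 21 33 39 30

Derivation:
Input: [7, -1, 6, -5, 8, -2]
Stage 1 (CLIP -8 15): clip(7,-8,15)=7, clip(-1,-8,15)=-1, clip(6,-8,15)=6, clip(-5,-8,15)=-5, clip(8,-8,15)=8, clip(-2,-8,15)=-2 -> [7, -1, 6, -5, 8, -2]
Stage 2 (DIFF): s[0]=7, -1-7=-8, 6--1=7, -5-6=-11, 8--5=13, -2-8=-10 -> [7, -8, 7, -11, 13, -10]
Stage 3 (ABS): |7|=7, |-8|=8, |7|=7, |-11|=11, |13|=13, |-10|=10 -> [7, 8, 7, 11, 13, 10]
Stage 4 (AMPLIFY 3): 7*3=21, 8*3=24, 7*3=21, 11*3=33, 13*3=39, 10*3=30 -> [21, 24, 21, 33, 39, 30]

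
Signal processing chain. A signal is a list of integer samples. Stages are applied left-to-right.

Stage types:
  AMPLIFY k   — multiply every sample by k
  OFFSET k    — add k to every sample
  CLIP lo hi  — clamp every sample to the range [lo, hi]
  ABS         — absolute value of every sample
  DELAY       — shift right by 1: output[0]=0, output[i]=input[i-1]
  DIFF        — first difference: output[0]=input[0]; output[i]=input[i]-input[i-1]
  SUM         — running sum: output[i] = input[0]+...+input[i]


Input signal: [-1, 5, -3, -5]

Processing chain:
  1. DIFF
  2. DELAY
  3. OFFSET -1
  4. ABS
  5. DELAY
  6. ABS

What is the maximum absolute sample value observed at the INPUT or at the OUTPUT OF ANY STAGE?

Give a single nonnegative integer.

Answer: 9

Derivation:
Input: [-1, 5, -3, -5] (max |s|=5)
Stage 1 (DIFF): s[0]=-1, 5--1=6, -3-5=-8, -5--3=-2 -> [-1, 6, -8, -2] (max |s|=8)
Stage 2 (DELAY): [0, -1, 6, -8] = [0, -1, 6, -8] -> [0, -1, 6, -8] (max |s|=8)
Stage 3 (OFFSET -1): 0+-1=-1, -1+-1=-2, 6+-1=5, -8+-1=-9 -> [-1, -2, 5, -9] (max |s|=9)
Stage 4 (ABS): |-1|=1, |-2|=2, |5|=5, |-9|=9 -> [1, 2, 5, 9] (max |s|=9)
Stage 5 (DELAY): [0, 1, 2, 5] = [0, 1, 2, 5] -> [0, 1, 2, 5] (max |s|=5)
Stage 6 (ABS): |0|=0, |1|=1, |2|=2, |5|=5 -> [0, 1, 2, 5] (max |s|=5)
Overall max amplitude: 9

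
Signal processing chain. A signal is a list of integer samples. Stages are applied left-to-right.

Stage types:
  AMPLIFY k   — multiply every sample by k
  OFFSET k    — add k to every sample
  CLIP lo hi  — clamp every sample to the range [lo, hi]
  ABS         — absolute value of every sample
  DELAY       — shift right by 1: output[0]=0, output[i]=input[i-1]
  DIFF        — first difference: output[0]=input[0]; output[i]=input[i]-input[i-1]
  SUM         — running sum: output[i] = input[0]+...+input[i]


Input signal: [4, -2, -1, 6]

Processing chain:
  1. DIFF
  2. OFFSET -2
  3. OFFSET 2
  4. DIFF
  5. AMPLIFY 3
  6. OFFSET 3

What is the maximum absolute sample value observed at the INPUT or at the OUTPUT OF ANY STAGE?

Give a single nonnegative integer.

Input: [4, -2, -1, 6] (max |s|=6)
Stage 1 (DIFF): s[0]=4, -2-4=-6, -1--2=1, 6--1=7 -> [4, -6, 1, 7] (max |s|=7)
Stage 2 (OFFSET -2): 4+-2=2, -6+-2=-8, 1+-2=-1, 7+-2=5 -> [2, -8, -1, 5] (max |s|=8)
Stage 3 (OFFSET 2): 2+2=4, -8+2=-6, -1+2=1, 5+2=7 -> [4, -6, 1, 7] (max |s|=7)
Stage 4 (DIFF): s[0]=4, -6-4=-10, 1--6=7, 7-1=6 -> [4, -10, 7, 6] (max |s|=10)
Stage 5 (AMPLIFY 3): 4*3=12, -10*3=-30, 7*3=21, 6*3=18 -> [12, -30, 21, 18] (max |s|=30)
Stage 6 (OFFSET 3): 12+3=15, -30+3=-27, 21+3=24, 18+3=21 -> [15, -27, 24, 21] (max |s|=27)
Overall max amplitude: 30

Answer: 30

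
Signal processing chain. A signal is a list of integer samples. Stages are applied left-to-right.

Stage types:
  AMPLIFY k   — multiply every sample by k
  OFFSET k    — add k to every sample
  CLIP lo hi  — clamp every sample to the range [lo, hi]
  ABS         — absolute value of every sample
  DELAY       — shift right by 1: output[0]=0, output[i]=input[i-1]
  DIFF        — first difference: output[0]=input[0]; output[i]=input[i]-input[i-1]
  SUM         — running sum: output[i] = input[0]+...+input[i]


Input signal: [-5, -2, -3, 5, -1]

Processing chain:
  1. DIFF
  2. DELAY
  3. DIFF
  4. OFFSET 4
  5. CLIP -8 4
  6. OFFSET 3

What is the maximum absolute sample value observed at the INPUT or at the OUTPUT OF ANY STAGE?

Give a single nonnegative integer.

Answer: 13

Derivation:
Input: [-5, -2, -3, 5, -1] (max |s|=5)
Stage 1 (DIFF): s[0]=-5, -2--5=3, -3--2=-1, 5--3=8, -1-5=-6 -> [-5, 3, -1, 8, -6] (max |s|=8)
Stage 2 (DELAY): [0, -5, 3, -1, 8] = [0, -5, 3, -1, 8] -> [0, -5, 3, -1, 8] (max |s|=8)
Stage 3 (DIFF): s[0]=0, -5-0=-5, 3--5=8, -1-3=-4, 8--1=9 -> [0, -5, 8, -4, 9] (max |s|=9)
Stage 4 (OFFSET 4): 0+4=4, -5+4=-1, 8+4=12, -4+4=0, 9+4=13 -> [4, -1, 12, 0, 13] (max |s|=13)
Stage 5 (CLIP -8 4): clip(4,-8,4)=4, clip(-1,-8,4)=-1, clip(12,-8,4)=4, clip(0,-8,4)=0, clip(13,-8,4)=4 -> [4, -1, 4, 0, 4] (max |s|=4)
Stage 6 (OFFSET 3): 4+3=7, -1+3=2, 4+3=7, 0+3=3, 4+3=7 -> [7, 2, 7, 3, 7] (max |s|=7)
Overall max amplitude: 13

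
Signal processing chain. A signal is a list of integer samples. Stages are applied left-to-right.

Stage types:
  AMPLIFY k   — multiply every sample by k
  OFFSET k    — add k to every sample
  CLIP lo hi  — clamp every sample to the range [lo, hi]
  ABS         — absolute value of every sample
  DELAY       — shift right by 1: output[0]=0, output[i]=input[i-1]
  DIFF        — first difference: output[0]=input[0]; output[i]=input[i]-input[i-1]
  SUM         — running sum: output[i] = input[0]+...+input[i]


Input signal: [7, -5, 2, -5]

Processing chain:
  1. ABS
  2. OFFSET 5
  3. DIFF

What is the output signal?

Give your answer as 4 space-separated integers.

Answer: 12 -2 -3 3

Derivation:
Input: [7, -5, 2, -5]
Stage 1 (ABS): |7|=7, |-5|=5, |2|=2, |-5|=5 -> [7, 5, 2, 5]
Stage 2 (OFFSET 5): 7+5=12, 5+5=10, 2+5=7, 5+5=10 -> [12, 10, 7, 10]
Stage 3 (DIFF): s[0]=12, 10-12=-2, 7-10=-3, 10-7=3 -> [12, -2, -3, 3]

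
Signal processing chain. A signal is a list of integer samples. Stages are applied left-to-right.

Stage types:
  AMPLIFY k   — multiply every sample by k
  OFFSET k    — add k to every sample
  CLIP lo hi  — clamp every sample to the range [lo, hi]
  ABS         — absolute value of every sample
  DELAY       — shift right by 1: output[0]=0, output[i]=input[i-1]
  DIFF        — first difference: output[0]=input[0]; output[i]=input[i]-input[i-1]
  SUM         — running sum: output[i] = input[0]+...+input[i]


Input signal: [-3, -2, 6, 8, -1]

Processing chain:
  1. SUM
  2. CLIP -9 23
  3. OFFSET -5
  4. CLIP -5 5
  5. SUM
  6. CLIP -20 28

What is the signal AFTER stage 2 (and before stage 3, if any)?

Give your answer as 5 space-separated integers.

Input: [-3, -2, 6, 8, -1]
Stage 1 (SUM): sum[0..0]=-3, sum[0..1]=-5, sum[0..2]=1, sum[0..3]=9, sum[0..4]=8 -> [-3, -5, 1, 9, 8]
Stage 2 (CLIP -9 23): clip(-3,-9,23)=-3, clip(-5,-9,23)=-5, clip(1,-9,23)=1, clip(9,-9,23)=9, clip(8,-9,23)=8 -> [-3, -5, 1, 9, 8]

Answer: -3 -5 1 9 8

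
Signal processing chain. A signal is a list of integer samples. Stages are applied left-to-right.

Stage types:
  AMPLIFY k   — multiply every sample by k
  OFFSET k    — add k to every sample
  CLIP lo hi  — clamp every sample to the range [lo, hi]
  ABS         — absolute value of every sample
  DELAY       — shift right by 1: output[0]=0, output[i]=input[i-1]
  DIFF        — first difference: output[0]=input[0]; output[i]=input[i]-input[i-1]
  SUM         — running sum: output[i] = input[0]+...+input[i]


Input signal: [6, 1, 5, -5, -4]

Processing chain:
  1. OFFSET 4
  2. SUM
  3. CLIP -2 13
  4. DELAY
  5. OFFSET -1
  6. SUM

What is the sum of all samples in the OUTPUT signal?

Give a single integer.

Answer: 103

Derivation:
Input: [6, 1, 5, -5, -4]
Stage 1 (OFFSET 4): 6+4=10, 1+4=5, 5+4=9, -5+4=-1, -4+4=0 -> [10, 5, 9, -1, 0]
Stage 2 (SUM): sum[0..0]=10, sum[0..1]=15, sum[0..2]=24, sum[0..3]=23, sum[0..4]=23 -> [10, 15, 24, 23, 23]
Stage 3 (CLIP -2 13): clip(10,-2,13)=10, clip(15,-2,13)=13, clip(24,-2,13)=13, clip(23,-2,13)=13, clip(23,-2,13)=13 -> [10, 13, 13, 13, 13]
Stage 4 (DELAY): [0, 10, 13, 13, 13] = [0, 10, 13, 13, 13] -> [0, 10, 13, 13, 13]
Stage 5 (OFFSET -1): 0+-1=-1, 10+-1=9, 13+-1=12, 13+-1=12, 13+-1=12 -> [-1, 9, 12, 12, 12]
Stage 6 (SUM): sum[0..0]=-1, sum[0..1]=8, sum[0..2]=20, sum[0..3]=32, sum[0..4]=44 -> [-1, 8, 20, 32, 44]
Output sum: 103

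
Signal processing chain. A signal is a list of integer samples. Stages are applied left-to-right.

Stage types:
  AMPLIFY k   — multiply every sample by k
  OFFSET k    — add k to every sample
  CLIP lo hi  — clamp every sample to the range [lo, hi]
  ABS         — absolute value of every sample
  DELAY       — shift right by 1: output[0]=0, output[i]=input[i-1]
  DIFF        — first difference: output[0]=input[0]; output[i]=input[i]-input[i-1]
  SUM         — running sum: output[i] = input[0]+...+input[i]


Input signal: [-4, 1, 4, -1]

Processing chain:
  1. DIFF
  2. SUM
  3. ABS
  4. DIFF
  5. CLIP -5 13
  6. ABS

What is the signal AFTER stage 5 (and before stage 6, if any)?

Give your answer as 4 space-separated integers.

Input: [-4, 1, 4, -1]
Stage 1 (DIFF): s[0]=-4, 1--4=5, 4-1=3, -1-4=-5 -> [-4, 5, 3, -5]
Stage 2 (SUM): sum[0..0]=-4, sum[0..1]=1, sum[0..2]=4, sum[0..3]=-1 -> [-4, 1, 4, -1]
Stage 3 (ABS): |-4|=4, |1|=1, |4|=4, |-1|=1 -> [4, 1, 4, 1]
Stage 4 (DIFF): s[0]=4, 1-4=-3, 4-1=3, 1-4=-3 -> [4, -3, 3, -3]
Stage 5 (CLIP -5 13): clip(4,-5,13)=4, clip(-3,-5,13)=-3, clip(3,-5,13)=3, clip(-3,-5,13)=-3 -> [4, -3, 3, -3]

Answer: 4 -3 3 -3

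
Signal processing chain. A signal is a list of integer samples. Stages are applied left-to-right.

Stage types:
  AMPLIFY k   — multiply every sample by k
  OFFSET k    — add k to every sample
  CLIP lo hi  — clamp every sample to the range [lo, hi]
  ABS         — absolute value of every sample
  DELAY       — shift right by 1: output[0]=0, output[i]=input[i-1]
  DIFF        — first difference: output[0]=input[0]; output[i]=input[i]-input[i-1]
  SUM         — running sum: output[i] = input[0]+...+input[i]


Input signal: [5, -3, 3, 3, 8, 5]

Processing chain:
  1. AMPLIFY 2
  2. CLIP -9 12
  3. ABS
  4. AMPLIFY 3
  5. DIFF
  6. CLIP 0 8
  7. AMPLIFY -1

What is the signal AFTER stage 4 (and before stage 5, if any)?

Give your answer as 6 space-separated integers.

Answer: 30 18 18 18 36 30

Derivation:
Input: [5, -3, 3, 3, 8, 5]
Stage 1 (AMPLIFY 2): 5*2=10, -3*2=-6, 3*2=6, 3*2=6, 8*2=16, 5*2=10 -> [10, -6, 6, 6, 16, 10]
Stage 2 (CLIP -9 12): clip(10,-9,12)=10, clip(-6,-9,12)=-6, clip(6,-9,12)=6, clip(6,-9,12)=6, clip(16,-9,12)=12, clip(10,-9,12)=10 -> [10, -6, 6, 6, 12, 10]
Stage 3 (ABS): |10|=10, |-6|=6, |6|=6, |6|=6, |12|=12, |10|=10 -> [10, 6, 6, 6, 12, 10]
Stage 4 (AMPLIFY 3): 10*3=30, 6*3=18, 6*3=18, 6*3=18, 12*3=36, 10*3=30 -> [30, 18, 18, 18, 36, 30]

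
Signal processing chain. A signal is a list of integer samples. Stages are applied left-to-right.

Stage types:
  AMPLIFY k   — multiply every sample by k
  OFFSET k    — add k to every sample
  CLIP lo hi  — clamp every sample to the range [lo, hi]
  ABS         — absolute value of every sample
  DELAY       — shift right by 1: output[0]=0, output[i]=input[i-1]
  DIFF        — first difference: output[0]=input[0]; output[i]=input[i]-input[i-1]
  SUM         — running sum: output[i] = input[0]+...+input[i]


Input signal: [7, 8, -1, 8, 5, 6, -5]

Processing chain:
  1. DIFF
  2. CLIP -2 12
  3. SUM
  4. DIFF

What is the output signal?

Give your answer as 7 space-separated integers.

Input: [7, 8, -1, 8, 5, 6, -5]
Stage 1 (DIFF): s[0]=7, 8-7=1, -1-8=-9, 8--1=9, 5-8=-3, 6-5=1, -5-6=-11 -> [7, 1, -9, 9, -3, 1, -11]
Stage 2 (CLIP -2 12): clip(7,-2,12)=7, clip(1,-2,12)=1, clip(-9,-2,12)=-2, clip(9,-2,12)=9, clip(-3,-2,12)=-2, clip(1,-2,12)=1, clip(-11,-2,12)=-2 -> [7, 1, -2, 9, -2, 1, -2]
Stage 3 (SUM): sum[0..0]=7, sum[0..1]=8, sum[0..2]=6, sum[0..3]=15, sum[0..4]=13, sum[0..5]=14, sum[0..6]=12 -> [7, 8, 6, 15, 13, 14, 12]
Stage 4 (DIFF): s[0]=7, 8-7=1, 6-8=-2, 15-6=9, 13-15=-2, 14-13=1, 12-14=-2 -> [7, 1, -2, 9, -2, 1, -2]

Answer: 7 1 -2 9 -2 1 -2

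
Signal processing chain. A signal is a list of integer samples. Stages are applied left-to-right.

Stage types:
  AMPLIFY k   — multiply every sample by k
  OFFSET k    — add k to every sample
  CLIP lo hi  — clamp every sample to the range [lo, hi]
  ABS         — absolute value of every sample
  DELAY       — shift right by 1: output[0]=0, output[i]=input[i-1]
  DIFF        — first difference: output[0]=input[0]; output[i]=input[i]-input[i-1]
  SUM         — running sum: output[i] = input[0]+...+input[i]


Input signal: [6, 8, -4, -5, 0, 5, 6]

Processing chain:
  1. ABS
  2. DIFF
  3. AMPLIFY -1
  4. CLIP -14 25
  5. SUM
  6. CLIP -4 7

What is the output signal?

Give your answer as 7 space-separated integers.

Answer: -4 -4 -4 -4 0 -4 -4

Derivation:
Input: [6, 8, -4, -5, 0, 5, 6]
Stage 1 (ABS): |6|=6, |8|=8, |-4|=4, |-5|=5, |0|=0, |5|=5, |6|=6 -> [6, 8, 4, 5, 0, 5, 6]
Stage 2 (DIFF): s[0]=6, 8-6=2, 4-8=-4, 5-4=1, 0-5=-5, 5-0=5, 6-5=1 -> [6, 2, -4, 1, -5, 5, 1]
Stage 3 (AMPLIFY -1): 6*-1=-6, 2*-1=-2, -4*-1=4, 1*-1=-1, -5*-1=5, 5*-1=-5, 1*-1=-1 -> [-6, -2, 4, -1, 5, -5, -1]
Stage 4 (CLIP -14 25): clip(-6,-14,25)=-6, clip(-2,-14,25)=-2, clip(4,-14,25)=4, clip(-1,-14,25)=-1, clip(5,-14,25)=5, clip(-5,-14,25)=-5, clip(-1,-14,25)=-1 -> [-6, -2, 4, -1, 5, -5, -1]
Stage 5 (SUM): sum[0..0]=-6, sum[0..1]=-8, sum[0..2]=-4, sum[0..3]=-5, sum[0..4]=0, sum[0..5]=-5, sum[0..6]=-6 -> [-6, -8, -4, -5, 0, -5, -6]
Stage 6 (CLIP -4 7): clip(-6,-4,7)=-4, clip(-8,-4,7)=-4, clip(-4,-4,7)=-4, clip(-5,-4,7)=-4, clip(0,-4,7)=0, clip(-5,-4,7)=-4, clip(-6,-4,7)=-4 -> [-4, -4, -4, -4, 0, -4, -4]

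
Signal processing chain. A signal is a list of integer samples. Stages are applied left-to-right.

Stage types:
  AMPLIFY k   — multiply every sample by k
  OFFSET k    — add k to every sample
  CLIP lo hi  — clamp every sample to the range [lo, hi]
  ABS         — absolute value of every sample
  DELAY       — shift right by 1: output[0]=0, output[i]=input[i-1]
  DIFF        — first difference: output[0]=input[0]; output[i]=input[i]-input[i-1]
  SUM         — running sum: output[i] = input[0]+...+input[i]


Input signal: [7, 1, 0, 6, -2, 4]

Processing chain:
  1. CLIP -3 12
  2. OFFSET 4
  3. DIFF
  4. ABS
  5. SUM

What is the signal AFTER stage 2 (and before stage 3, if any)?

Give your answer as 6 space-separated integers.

Answer: 11 5 4 10 2 8

Derivation:
Input: [7, 1, 0, 6, -2, 4]
Stage 1 (CLIP -3 12): clip(7,-3,12)=7, clip(1,-3,12)=1, clip(0,-3,12)=0, clip(6,-3,12)=6, clip(-2,-3,12)=-2, clip(4,-3,12)=4 -> [7, 1, 0, 6, -2, 4]
Stage 2 (OFFSET 4): 7+4=11, 1+4=5, 0+4=4, 6+4=10, -2+4=2, 4+4=8 -> [11, 5, 4, 10, 2, 8]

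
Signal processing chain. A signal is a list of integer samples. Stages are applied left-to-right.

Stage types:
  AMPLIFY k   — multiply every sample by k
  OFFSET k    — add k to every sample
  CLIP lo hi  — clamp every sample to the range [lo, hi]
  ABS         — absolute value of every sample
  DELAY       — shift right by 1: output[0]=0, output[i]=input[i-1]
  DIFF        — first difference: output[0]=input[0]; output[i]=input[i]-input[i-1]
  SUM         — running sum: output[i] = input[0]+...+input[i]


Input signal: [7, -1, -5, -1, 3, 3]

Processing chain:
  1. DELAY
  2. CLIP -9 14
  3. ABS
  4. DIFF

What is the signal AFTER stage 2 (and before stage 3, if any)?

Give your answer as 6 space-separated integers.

Answer: 0 7 -1 -5 -1 3

Derivation:
Input: [7, -1, -5, -1, 3, 3]
Stage 1 (DELAY): [0, 7, -1, -5, -1, 3] = [0, 7, -1, -5, -1, 3] -> [0, 7, -1, -5, -1, 3]
Stage 2 (CLIP -9 14): clip(0,-9,14)=0, clip(7,-9,14)=7, clip(-1,-9,14)=-1, clip(-5,-9,14)=-5, clip(-1,-9,14)=-1, clip(3,-9,14)=3 -> [0, 7, -1, -5, -1, 3]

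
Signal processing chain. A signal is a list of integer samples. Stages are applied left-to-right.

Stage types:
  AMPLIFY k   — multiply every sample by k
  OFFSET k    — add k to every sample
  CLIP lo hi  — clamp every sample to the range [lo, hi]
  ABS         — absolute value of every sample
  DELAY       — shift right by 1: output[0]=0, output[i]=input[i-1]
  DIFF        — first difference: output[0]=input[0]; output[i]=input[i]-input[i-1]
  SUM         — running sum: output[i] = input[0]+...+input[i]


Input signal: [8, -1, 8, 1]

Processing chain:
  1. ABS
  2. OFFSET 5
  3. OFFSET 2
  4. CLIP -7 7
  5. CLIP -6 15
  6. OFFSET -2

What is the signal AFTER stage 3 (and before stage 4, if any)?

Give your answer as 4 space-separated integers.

Answer: 15 8 15 8

Derivation:
Input: [8, -1, 8, 1]
Stage 1 (ABS): |8|=8, |-1|=1, |8|=8, |1|=1 -> [8, 1, 8, 1]
Stage 2 (OFFSET 5): 8+5=13, 1+5=6, 8+5=13, 1+5=6 -> [13, 6, 13, 6]
Stage 3 (OFFSET 2): 13+2=15, 6+2=8, 13+2=15, 6+2=8 -> [15, 8, 15, 8]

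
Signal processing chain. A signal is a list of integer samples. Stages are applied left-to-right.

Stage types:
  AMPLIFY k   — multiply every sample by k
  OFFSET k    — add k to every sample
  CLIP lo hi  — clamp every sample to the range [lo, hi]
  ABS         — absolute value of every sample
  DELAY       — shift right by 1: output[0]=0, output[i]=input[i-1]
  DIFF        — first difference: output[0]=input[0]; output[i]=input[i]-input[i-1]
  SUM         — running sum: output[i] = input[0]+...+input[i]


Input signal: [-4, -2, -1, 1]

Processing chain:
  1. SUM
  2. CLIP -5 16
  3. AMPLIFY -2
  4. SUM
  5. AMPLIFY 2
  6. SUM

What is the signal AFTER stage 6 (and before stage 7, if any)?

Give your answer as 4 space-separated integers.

Answer: 16 52 108 184

Derivation:
Input: [-4, -2, -1, 1]
Stage 1 (SUM): sum[0..0]=-4, sum[0..1]=-6, sum[0..2]=-7, sum[0..3]=-6 -> [-4, -6, -7, -6]
Stage 2 (CLIP -5 16): clip(-4,-5,16)=-4, clip(-6,-5,16)=-5, clip(-7,-5,16)=-5, clip(-6,-5,16)=-5 -> [-4, -5, -5, -5]
Stage 3 (AMPLIFY -2): -4*-2=8, -5*-2=10, -5*-2=10, -5*-2=10 -> [8, 10, 10, 10]
Stage 4 (SUM): sum[0..0]=8, sum[0..1]=18, sum[0..2]=28, sum[0..3]=38 -> [8, 18, 28, 38]
Stage 5 (AMPLIFY 2): 8*2=16, 18*2=36, 28*2=56, 38*2=76 -> [16, 36, 56, 76]
Stage 6 (SUM): sum[0..0]=16, sum[0..1]=52, sum[0..2]=108, sum[0..3]=184 -> [16, 52, 108, 184]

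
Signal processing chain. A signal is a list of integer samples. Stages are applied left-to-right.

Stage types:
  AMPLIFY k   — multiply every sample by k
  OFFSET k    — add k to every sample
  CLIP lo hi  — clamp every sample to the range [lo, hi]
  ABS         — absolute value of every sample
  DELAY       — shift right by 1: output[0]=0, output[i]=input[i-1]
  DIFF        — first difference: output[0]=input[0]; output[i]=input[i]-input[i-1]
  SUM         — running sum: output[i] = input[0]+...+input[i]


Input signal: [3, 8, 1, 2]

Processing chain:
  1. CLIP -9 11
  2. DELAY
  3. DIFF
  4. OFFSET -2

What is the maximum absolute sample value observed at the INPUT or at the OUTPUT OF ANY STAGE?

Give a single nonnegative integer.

Answer: 9

Derivation:
Input: [3, 8, 1, 2] (max |s|=8)
Stage 1 (CLIP -9 11): clip(3,-9,11)=3, clip(8,-9,11)=8, clip(1,-9,11)=1, clip(2,-9,11)=2 -> [3, 8, 1, 2] (max |s|=8)
Stage 2 (DELAY): [0, 3, 8, 1] = [0, 3, 8, 1] -> [0, 3, 8, 1] (max |s|=8)
Stage 3 (DIFF): s[0]=0, 3-0=3, 8-3=5, 1-8=-7 -> [0, 3, 5, -7] (max |s|=7)
Stage 4 (OFFSET -2): 0+-2=-2, 3+-2=1, 5+-2=3, -7+-2=-9 -> [-2, 1, 3, -9] (max |s|=9)
Overall max amplitude: 9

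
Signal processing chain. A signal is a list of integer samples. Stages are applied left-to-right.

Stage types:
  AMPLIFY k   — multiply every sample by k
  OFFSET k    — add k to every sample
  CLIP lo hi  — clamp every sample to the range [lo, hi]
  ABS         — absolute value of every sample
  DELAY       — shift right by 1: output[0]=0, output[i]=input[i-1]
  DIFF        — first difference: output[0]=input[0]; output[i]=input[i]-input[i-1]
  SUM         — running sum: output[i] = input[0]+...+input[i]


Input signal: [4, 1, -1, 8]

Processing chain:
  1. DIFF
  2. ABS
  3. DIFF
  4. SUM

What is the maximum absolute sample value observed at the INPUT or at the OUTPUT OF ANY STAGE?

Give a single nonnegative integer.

Answer: 9

Derivation:
Input: [4, 1, -1, 8] (max |s|=8)
Stage 1 (DIFF): s[0]=4, 1-4=-3, -1-1=-2, 8--1=9 -> [4, -3, -2, 9] (max |s|=9)
Stage 2 (ABS): |4|=4, |-3|=3, |-2|=2, |9|=9 -> [4, 3, 2, 9] (max |s|=9)
Stage 3 (DIFF): s[0]=4, 3-4=-1, 2-3=-1, 9-2=7 -> [4, -1, -1, 7] (max |s|=7)
Stage 4 (SUM): sum[0..0]=4, sum[0..1]=3, sum[0..2]=2, sum[0..3]=9 -> [4, 3, 2, 9] (max |s|=9)
Overall max amplitude: 9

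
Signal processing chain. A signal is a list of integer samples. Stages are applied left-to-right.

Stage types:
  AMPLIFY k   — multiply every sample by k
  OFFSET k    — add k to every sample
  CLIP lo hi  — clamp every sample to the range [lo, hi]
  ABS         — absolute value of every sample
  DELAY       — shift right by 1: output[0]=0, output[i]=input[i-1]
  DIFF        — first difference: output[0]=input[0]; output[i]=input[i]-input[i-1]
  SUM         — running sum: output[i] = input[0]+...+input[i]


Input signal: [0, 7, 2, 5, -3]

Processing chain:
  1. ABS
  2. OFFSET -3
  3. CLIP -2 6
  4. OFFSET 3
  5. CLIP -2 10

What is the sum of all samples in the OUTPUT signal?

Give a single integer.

Answer: 18

Derivation:
Input: [0, 7, 2, 5, -3]
Stage 1 (ABS): |0|=0, |7|=7, |2|=2, |5|=5, |-3|=3 -> [0, 7, 2, 5, 3]
Stage 2 (OFFSET -3): 0+-3=-3, 7+-3=4, 2+-3=-1, 5+-3=2, 3+-3=0 -> [-3, 4, -1, 2, 0]
Stage 3 (CLIP -2 6): clip(-3,-2,6)=-2, clip(4,-2,6)=4, clip(-1,-2,6)=-1, clip(2,-2,6)=2, clip(0,-2,6)=0 -> [-2, 4, -1, 2, 0]
Stage 4 (OFFSET 3): -2+3=1, 4+3=7, -1+3=2, 2+3=5, 0+3=3 -> [1, 7, 2, 5, 3]
Stage 5 (CLIP -2 10): clip(1,-2,10)=1, clip(7,-2,10)=7, clip(2,-2,10)=2, clip(5,-2,10)=5, clip(3,-2,10)=3 -> [1, 7, 2, 5, 3]
Output sum: 18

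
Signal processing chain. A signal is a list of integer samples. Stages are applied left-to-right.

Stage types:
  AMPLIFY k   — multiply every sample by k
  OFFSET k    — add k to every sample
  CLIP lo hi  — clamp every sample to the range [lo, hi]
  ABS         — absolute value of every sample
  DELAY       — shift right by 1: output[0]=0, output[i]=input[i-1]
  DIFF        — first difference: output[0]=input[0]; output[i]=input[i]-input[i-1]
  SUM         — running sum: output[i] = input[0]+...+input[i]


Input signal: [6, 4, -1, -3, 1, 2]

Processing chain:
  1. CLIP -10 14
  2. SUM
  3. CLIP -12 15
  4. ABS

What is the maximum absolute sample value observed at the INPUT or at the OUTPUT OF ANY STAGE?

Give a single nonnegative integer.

Answer: 10

Derivation:
Input: [6, 4, -1, -3, 1, 2] (max |s|=6)
Stage 1 (CLIP -10 14): clip(6,-10,14)=6, clip(4,-10,14)=4, clip(-1,-10,14)=-1, clip(-3,-10,14)=-3, clip(1,-10,14)=1, clip(2,-10,14)=2 -> [6, 4, -1, -3, 1, 2] (max |s|=6)
Stage 2 (SUM): sum[0..0]=6, sum[0..1]=10, sum[0..2]=9, sum[0..3]=6, sum[0..4]=7, sum[0..5]=9 -> [6, 10, 9, 6, 7, 9] (max |s|=10)
Stage 3 (CLIP -12 15): clip(6,-12,15)=6, clip(10,-12,15)=10, clip(9,-12,15)=9, clip(6,-12,15)=6, clip(7,-12,15)=7, clip(9,-12,15)=9 -> [6, 10, 9, 6, 7, 9] (max |s|=10)
Stage 4 (ABS): |6|=6, |10|=10, |9|=9, |6|=6, |7|=7, |9|=9 -> [6, 10, 9, 6, 7, 9] (max |s|=10)
Overall max amplitude: 10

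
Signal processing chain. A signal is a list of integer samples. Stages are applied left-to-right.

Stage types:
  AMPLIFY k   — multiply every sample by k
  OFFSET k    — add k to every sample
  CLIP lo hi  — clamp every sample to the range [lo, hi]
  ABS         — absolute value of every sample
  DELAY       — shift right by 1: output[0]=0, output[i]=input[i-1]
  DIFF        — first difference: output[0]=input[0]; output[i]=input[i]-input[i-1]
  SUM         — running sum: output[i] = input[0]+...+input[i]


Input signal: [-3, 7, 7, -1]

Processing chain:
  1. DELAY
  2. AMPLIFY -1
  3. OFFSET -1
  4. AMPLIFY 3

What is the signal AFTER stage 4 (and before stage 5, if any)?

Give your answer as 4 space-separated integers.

Input: [-3, 7, 7, -1]
Stage 1 (DELAY): [0, -3, 7, 7] = [0, -3, 7, 7] -> [0, -3, 7, 7]
Stage 2 (AMPLIFY -1): 0*-1=0, -3*-1=3, 7*-1=-7, 7*-1=-7 -> [0, 3, -7, -7]
Stage 3 (OFFSET -1): 0+-1=-1, 3+-1=2, -7+-1=-8, -7+-1=-8 -> [-1, 2, -8, -8]
Stage 4 (AMPLIFY 3): -1*3=-3, 2*3=6, -8*3=-24, -8*3=-24 -> [-3, 6, -24, -24]

Answer: -3 6 -24 -24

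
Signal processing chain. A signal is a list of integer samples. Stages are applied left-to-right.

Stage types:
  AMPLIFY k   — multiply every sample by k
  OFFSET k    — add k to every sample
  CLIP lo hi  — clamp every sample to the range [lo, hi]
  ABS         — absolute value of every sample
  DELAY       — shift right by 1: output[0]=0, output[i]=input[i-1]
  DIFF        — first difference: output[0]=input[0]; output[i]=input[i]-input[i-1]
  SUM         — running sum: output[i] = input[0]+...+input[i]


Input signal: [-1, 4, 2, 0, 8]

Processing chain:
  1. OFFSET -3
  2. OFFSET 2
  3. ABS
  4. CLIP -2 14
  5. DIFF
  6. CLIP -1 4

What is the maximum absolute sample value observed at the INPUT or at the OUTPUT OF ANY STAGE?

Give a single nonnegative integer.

Input: [-1, 4, 2, 0, 8] (max |s|=8)
Stage 1 (OFFSET -3): -1+-3=-4, 4+-3=1, 2+-3=-1, 0+-3=-3, 8+-3=5 -> [-4, 1, -1, -3, 5] (max |s|=5)
Stage 2 (OFFSET 2): -4+2=-2, 1+2=3, -1+2=1, -3+2=-1, 5+2=7 -> [-2, 3, 1, -1, 7] (max |s|=7)
Stage 3 (ABS): |-2|=2, |3|=3, |1|=1, |-1|=1, |7|=7 -> [2, 3, 1, 1, 7] (max |s|=7)
Stage 4 (CLIP -2 14): clip(2,-2,14)=2, clip(3,-2,14)=3, clip(1,-2,14)=1, clip(1,-2,14)=1, clip(7,-2,14)=7 -> [2, 3, 1, 1, 7] (max |s|=7)
Stage 5 (DIFF): s[0]=2, 3-2=1, 1-3=-2, 1-1=0, 7-1=6 -> [2, 1, -2, 0, 6] (max |s|=6)
Stage 6 (CLIP -1 4): clip(2,-1,4)=2, clip(1,-1,4)=1, clip(-2,-1,4)=-1, clip(0,-1,4)=0, clip(6,-1,4)=4 -> [2, 1, -1, 0, 4] (max |s|=4)
Overall max amplitude: 8

Answer: 8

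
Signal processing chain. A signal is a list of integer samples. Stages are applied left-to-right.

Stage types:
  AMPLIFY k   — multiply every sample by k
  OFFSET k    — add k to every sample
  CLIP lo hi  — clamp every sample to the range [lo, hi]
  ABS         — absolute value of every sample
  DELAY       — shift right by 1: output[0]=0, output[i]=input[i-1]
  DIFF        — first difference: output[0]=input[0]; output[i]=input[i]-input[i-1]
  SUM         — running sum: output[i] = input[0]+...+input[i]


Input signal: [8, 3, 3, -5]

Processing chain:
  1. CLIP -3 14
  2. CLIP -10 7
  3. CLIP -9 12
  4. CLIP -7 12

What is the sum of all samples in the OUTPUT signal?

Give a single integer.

Answer: 10

Derivation:
Input: [8, 3, 3, -5]
Stage 1 (CLIP -3 14): clip(8,-3,14)=8, clip(3,-3,14)=3, clip(3,-3,14)=3, clip(-5,-3,14)=-3 -> [8, 3, 3, -3]
Stage 2 (CLIP -10 7): clip(8,-10,7)=7, clip(3,-10,7)=3, clip(3,-10,7)=3, clip(-3,-10,7)=-3 -> [7, 3, 3, -3]
Stage 3 (CLIP -9 12): clip(7,-9,12)=7, clip(3,-9,12)=3, clip(3,-9,12)=3, clip(-3,-9,12)=-3 -> [7, 3, 3, -3]
Stage 4 (CLIP -7 12): clip(7,-7,12)=7, clip(3,-7,12)=3, clip(3,-7,12)=3, clip(-3,-7,12)=-3 -> [7, 3, 3, -3]
Output sum: 10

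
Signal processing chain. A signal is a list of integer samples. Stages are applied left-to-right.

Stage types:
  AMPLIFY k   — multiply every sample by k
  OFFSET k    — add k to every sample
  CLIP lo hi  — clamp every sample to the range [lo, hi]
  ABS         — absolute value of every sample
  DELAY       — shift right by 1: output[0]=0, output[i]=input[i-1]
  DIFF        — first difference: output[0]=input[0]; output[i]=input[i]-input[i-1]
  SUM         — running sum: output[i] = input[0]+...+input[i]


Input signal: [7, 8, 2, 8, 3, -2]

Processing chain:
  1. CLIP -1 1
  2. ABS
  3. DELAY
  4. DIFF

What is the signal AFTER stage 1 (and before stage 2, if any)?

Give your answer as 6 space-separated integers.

Input: [7, 8, 2, 8, 3, -2]
Stage 1 (CLIP -1 1): clip(7,-1,1)=1, clip(8,-1,1)=1, clip(2,-1,1)=1, clip(8,-1,1)=1, clip(3,-1,1)=1, clip(-2,-1,1)=-1 -> [1, 1, 1, 1, 1, -1]

Answer: 1 1 1 1 1 -1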